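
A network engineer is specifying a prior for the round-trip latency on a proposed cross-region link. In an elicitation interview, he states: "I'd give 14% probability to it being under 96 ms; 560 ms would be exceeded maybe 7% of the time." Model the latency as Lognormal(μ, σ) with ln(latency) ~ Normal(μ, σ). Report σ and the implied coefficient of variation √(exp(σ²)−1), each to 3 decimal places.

If T ~ Lognormal(μ,σ) then ln T ~ Normal(μ,σ), so the p-quantile of ln T is μ + z_p·σ.
ln(96) = 4.564 and ln(560) = 6.328; z_{0.14} = -1.08, z_{0.93} = 1.476.
σ = (6.328 − 4.564)/(1.476 − (-1.08)) = 0.690.
μ = 4.564 − (-1.08)·0.690 = 5.310.
CV = √(exp(σ²)−1) = √(exp(0.4760)−1) = 0.781.

σ ≈ 0.690, CV ≈ 0.781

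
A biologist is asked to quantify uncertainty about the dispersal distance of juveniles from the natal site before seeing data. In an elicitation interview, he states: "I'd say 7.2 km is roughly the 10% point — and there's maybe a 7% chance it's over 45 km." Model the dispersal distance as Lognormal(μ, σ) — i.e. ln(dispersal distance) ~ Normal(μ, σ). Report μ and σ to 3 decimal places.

If T ~ Lognormal(μ,σ) then ln T ~ Normal(μ,σ), so the p-quantile of ln T is μ + z_p·σ.
ln(7.2) = 1.974 and ln(45) = 3.807; z_{0.1} = -1.282, z_{0.93} = 1.476.
σ = (3.807 − 1.974)/(1.476 − (-1.282)) = 0.665.
μ = 1.974 − (-1.282)·0.665 = 2.826.

μ ≈ 2.826, σ ≈ 0.665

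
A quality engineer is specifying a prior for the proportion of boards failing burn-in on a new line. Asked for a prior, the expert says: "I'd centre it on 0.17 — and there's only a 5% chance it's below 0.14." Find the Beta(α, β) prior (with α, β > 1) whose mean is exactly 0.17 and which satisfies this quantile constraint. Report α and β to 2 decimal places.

α ≈ 67.50, β ≈ 329.54

With mean 0.17 fixed, write α = 0.17s, β = 0.83s where s = α+β.
Need P(θ < 0.14) = 0.05 under Beta(0.17s, 0.83s). Normal approximation: (q−m)/√(m(1−m)/s) ≈ z_{0.05} = -1.64, so s ≈ 0.17·0.83·(-1.64)²/(0.14−0.17)² = 424.2.
At s = 424.2: P(θ<0.14) ≈ 0.044. Adjusting to match 0.05 gives s ≈ 397.04.
So α = 0.17·397.04 ≈ 67.50, β = 0.83·397.04 ≈ 329.54.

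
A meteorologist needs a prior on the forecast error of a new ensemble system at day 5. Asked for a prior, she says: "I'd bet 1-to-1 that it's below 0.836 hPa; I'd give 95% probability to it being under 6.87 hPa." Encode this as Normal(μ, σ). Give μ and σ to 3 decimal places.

For Normal(μ,σ), the p-quantile is μ + z_p·σ. Here z_{0.5} = 0, z_{0.95} = 1.645.
So 0.836 = μ + 0σ and 6.87 = μ + 1.645σ.
Subtracting: σ = (6.87 − 0.836)/(1.645 − (0)) = 3.668.
Then μ = 0.836 − (0)·3.668 = 0.836.

μ = 0.836, σ = 3.668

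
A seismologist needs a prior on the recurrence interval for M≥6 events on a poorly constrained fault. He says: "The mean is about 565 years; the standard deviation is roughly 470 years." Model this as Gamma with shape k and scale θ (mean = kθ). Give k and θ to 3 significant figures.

For Gamma(k, scale θ): mean = kθ, variance = kθ², so CV = 1/√k.
CV = SD/mean = 470/565 = 0.8319, hence k = 1/CV² = 1.45.
Then θ = mean/k = 565/1.45 = 391.

k ≈ 1.45, θ ≈ 391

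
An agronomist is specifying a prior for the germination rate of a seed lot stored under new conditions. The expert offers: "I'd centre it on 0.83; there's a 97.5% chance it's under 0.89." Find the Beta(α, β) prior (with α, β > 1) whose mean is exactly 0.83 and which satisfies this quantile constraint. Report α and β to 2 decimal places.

α ≈ 105.07, β ≈ 21.52

With mean 0.83 fixed, write α = 0.83s, β = 0.17s where s = α+β.
Need P(θ < 0.89) = 0.975 under Beta(0.83s, 0.17s). Normal approximation: (q−m)/√(m(1−m)/s) ≈ z_{0.975} = 1.96, so s ≈ 0.83·0.17·(1.96)²/(0.89−0.83)² = 150.6.
At s = 150.6: P(θ<0.89) ≈ 0.984. Adjusting to match 0.975 gives s ≈ 126.59.
So α = 0.83·126.59 ≈ 105.07, β = 0.17·126.59 ≈ 21.52.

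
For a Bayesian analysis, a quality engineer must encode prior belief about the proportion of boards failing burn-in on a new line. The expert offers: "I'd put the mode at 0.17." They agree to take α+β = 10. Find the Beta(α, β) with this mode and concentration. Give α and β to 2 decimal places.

For α,β > 1 the Beta mode is (α−1)/(α+β−2). With α+β = 10, the mode is (α−1)/8.
Set (α−1)/8 = 0.17 → α = 1 + 0.17·8 = 2.36.
β = 10 − α = 7.64.

α = 2.36, β = 7.64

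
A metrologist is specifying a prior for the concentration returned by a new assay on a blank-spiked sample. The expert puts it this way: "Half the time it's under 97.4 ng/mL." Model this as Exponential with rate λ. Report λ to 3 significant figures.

Exponential median = ln 2 / λ, so λ = ln 2 / 97.4 = 0.00712.

λ ≈ 0.00712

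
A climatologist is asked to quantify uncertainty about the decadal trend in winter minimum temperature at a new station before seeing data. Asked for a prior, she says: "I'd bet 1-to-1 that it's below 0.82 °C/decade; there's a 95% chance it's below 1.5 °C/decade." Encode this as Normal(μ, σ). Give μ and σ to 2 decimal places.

μ = 0.82, σ = 0.41

For Normal(μ,σ), the p-quantile is μ + z_p·σ. Here z_{0.5} = 0, z_{0.95} = 1.645.
So 0.82 = μ + 0σ and 1.5 = μ + 1.645σ.
Subtracting: σ = (1.5 − 0.82)/(1.645 − (0)) = 0.41.
Then μ = 0.82 − (0)·0.41 = 0.82.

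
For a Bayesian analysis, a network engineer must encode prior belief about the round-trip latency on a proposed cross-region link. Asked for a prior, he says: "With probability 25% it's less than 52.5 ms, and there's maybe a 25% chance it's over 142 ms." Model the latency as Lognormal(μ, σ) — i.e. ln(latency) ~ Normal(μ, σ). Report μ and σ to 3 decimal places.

If T ~ Lognormal(μ,σ) then ln T ~ Normal(μ,σ), so the p-quantile of ln T is μ + z_p·σ.
ln(52.5) = 3.961 and ln(142) = 4.956; z_{0.25} = -0.6745, z_{0.75} = 0.6745.
σ = (4.956 − 3.961)/(0.6745 − (-0.6745)) = 0.738.
μ = 3.961 − (-0.6745)·0.738 = 4.458.

μ ≈ 4.458, σ ≈ 0.738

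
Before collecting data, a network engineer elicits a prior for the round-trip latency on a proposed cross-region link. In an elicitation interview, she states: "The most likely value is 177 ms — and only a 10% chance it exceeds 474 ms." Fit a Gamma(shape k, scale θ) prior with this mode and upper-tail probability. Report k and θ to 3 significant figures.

Gamma(k,θ) with k>1 has mode (k−1)θ, so θ = 177/(k−1).
Need P(X < 474) = 0.9 with θ tied to k this way. Start at k = 2, θ = 177: P(X<474) ≈ 0.747.
Too low — raise k to concentrate. Iterating converges to k ≈ 2.97.
Then θ = 177/(2.97−1) ≈ 89.7.

k ≈ 2.97, θ ≈ 89.7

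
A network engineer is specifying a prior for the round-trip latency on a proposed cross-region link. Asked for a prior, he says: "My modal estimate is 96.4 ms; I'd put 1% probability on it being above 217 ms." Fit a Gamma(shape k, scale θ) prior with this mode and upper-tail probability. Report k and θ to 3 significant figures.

k ≈ 8.29, θ ≈ 13.2

Gamma(k,θ) with k>1 has mode (k−1)θ, so θ = 96.4/(k−1).
Need P(X < 217) = 0.99 with θ tied to k this way. Start at k = 2, θ = 96.4: P(X<217) ≈ 0.658.
Too low — raise k to concentrate. Iterating converges to k ≈ 8.29.
Then θ = 96.4/(8.29−1) ≈ 13.2.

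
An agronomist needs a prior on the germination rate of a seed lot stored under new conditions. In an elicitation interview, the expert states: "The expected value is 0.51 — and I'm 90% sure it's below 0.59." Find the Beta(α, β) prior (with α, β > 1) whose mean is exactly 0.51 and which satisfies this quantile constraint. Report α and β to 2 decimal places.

With mean 0.51 fixed, write α = 0.51s, β = 0.49s where s = α+β.
Need P(θ < 0.59) = 0.9 under Beta(0.51s, 0.49s). Normal approximation: (q−m)/√(m(1−m)/s) ≈ z_{0.9} = 1.28, so s ≈ 0.51·0.49·(1.28)²/(0.59−0.51)² = 64.1.
At s = 64.1: P(θ<0.59) ≈ 0.901. Adjusting to match 0.9 gives s ≈ 63.69.
So α = 0.51·63.69 ≈ 32.48, β = 0.49·63.69 ≈ 31.21.

α ≈ 32.48, β ≈ 31.21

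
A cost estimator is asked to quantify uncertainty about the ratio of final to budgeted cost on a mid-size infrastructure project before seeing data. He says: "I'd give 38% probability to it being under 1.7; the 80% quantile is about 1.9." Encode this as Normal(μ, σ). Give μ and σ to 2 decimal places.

For Normal(μ,σ), the p-quantile is μ + z_p·σ. Here z_{0.38} = -0.3055, z_{0.8} = 0.8416.
So 1.7 = μ − 0.3055σ and 1.9 = μ + 0.8416σ.
Subtracting: σ = (1.9 − 1.7)/(0.8416 − (-0.3055)) = 0.17.
Then μ = 1.7 − (-0.3055)·0.17 = 1.75.

μ = 1.75, σ = 0.17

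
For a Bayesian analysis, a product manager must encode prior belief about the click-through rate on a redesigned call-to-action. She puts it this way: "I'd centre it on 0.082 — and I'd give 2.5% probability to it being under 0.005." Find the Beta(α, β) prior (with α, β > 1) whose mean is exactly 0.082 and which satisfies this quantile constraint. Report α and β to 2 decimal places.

α ≈ 1.35, β ≈ 15.07

With mean 0.082 fixed, write α = 0.082s, β = 0.918s where s = α+β.
Need P(θ < 0.005) = 0.025 under Beta(0.082s, 0.918s). Normal approximation: (q−m)/√(m(1−m)/s) ≈ z_{0.025} = -1.96, so s ≈ 0.082·0.918·(-1.96)²/(0.005−0.082)² = 48.8.
At s = 48.8: P(θ<0.005) ≈ 0.000. Adjusting to match 0.025 gives s ≈ 16.42.
So α = 0.082·16.42 ≈ 1.35, β = 0.918·16.42 ≈ 15.07.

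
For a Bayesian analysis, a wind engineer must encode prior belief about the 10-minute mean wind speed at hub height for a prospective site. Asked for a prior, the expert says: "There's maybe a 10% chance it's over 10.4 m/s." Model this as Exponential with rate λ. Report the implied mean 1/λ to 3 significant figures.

mean ≈ 4.52 m/s

P(T > 10.4) = e^(−λ·10.4) = 0.1, so λ = −ln(0.1)/10.4 = 0.221.
Mean = 1/λ = 4.52 m/s.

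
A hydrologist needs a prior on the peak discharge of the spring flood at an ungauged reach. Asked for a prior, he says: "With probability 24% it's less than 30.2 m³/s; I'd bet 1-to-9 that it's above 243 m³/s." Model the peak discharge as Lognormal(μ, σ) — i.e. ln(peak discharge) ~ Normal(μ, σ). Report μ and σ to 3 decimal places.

μ ≈ 4.149, σ ≈ 1.049

If T ~ Lognormal(μ,σ) then ln T ~ Normal(μ,σ), so the p-quantile of ln T is μ + z_p·σ.
ln(30.2) = 3.408 and ln(243) = 5.493; z_{0.24} = -0.7063, z_{0.9} = 1.282.
σ = (5.493 − 3.408)/(1.282 − (-0.7063)) = 1.049.
μ = 3.408 − (-0.7063)·1.049 = 4.149.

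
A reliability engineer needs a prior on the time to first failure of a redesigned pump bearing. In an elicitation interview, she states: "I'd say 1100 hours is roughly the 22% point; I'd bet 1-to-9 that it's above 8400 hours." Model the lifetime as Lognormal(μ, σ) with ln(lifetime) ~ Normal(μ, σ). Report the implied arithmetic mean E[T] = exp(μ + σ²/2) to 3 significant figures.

If T ~ Lognormal(μ,σ) then ln T ~ Normal(μ,σ), so the p-quantile of ln T is μ + z_p·σ.
ln(1100) = 7.003 and ln(8400) = 9.036; z_{0.22} = -0.7722, z_{0.9} = 1.282.
σ = (9.036 − 7.003)/(1.282 − (-0.7722)) = 0.990.
μ = 7.003 − (-0.7722)·0.990 = 7.767.
E[T] = exp(μ + σ²/2) = exp(7.767 + 0.4899) = 3860 hours.

E[T] ≈ 3860 hours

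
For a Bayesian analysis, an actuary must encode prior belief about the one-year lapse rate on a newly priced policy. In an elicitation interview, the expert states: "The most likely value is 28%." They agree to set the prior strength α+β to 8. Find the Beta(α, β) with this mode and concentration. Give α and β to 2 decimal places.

For α,β > 1 the Beta mode is (α−1)/(α+β−2). With α+β = 8, the mode is (α−1)/6.
Set (α−1)/6 = 0.28 → α = 1 + 0.28·6 = 2.68.
β = 8 − α = 5.32.

α = 2.68, β = 5.32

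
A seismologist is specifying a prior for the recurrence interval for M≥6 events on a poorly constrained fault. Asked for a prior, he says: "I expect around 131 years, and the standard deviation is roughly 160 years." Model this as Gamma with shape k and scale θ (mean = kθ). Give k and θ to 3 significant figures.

k ≈ 0.67, θ ≈ 195

For Gamma(k, scale θ): mean = kθ, variance = kθ², so CV = 1/√k.
CV = SD/mean = 160/131 = 1.221, hence k = 1/CV² = 0.67.
Then θ = mean/k = 131/0.67 = 195.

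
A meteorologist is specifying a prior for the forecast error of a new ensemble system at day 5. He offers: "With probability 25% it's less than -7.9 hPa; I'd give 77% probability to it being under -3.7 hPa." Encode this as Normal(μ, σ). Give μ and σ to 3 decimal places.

μ = -5.896, σ = 2.972

For Normal(μ,σ), the p-quantile is μ + z_p·σ. Here z_{0.25} = -0.6745, z_{0.77} = 0.7388.
So -7.9 = μ − 0.6745σ and -3.7 = μ + 0.7388σ.
Subtracting: σ = (-3.7 − -7.9)/(0.7388 − (-0.6745)) = 2.972.
Then μ = -7.9 − (-0.6745)·2.972 = -5.896.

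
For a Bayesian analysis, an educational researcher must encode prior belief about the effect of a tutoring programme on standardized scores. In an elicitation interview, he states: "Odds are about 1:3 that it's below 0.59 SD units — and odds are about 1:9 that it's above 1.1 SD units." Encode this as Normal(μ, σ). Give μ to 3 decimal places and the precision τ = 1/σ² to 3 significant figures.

μ = 0.766, τ = 14.7

For Normal(μ,σ), the p-quantile is μ + z_p·σ. Here z_{0.25} = -0.6745, z_{0.9} = 1.282.
So 0.59 = μ − 0.6745σ and 1.1 = μ + 1.282σ.
Subtracting: σ = (1.1 − 0.59)/(1.282 − (-0.6745)) = 0.261.
Then μ = 0.59 − (-0.6745)·0.261 = 0.766.
Precision τ = 1/σ² = 1/0.2607² = 14.7.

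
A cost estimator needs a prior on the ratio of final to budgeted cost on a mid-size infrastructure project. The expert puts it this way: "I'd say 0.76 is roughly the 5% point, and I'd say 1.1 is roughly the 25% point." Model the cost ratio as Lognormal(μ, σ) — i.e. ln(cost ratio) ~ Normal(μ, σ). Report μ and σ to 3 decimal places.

If T ~ Lognormal(μ,σ) then ln T ~ Normal(μ,σ), so the p-quantile of ln T is μ + z_p·σ.
ln(0.76) = -0.2744 and ln(1.1) = 0.09531; z_{0.05} = -1.645, z_{0.25} = -0.6745.
σ = (0.09531 − -0.2744)/(-0.6745 − (-1.645)) = 0.381.
μ = -0.2744 − (-1.645)·0.381 = 0.352.

μ ≈ 0.352, σ ≈ 0.381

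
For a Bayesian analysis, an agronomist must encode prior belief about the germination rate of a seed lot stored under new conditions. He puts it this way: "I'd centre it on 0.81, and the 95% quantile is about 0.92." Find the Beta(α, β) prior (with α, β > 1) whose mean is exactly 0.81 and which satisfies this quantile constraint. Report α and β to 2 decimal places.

α ≈ 20.74, β ≈ 4.86

With mean 0.81 fixed, write α = 0.81s, β = 0.19s where s = α+β.
Need P(θ < 0.92) = 0.95 under Beta(0.81s, 0.19s). Normal approximation: (q−m)/√(m(1−m)/s) ≈ z_{0.95} = 1.64, so s ≈ 0.81·0.19·(1.64)²/(0.92−0.81)² = 34.4.
At s = 34.4: P(θ<0.92) ≈ 0.974. Adjusting to match 0.95 gives s ≈ 25.60.
So α = 0.81·25.60 ≈ 20.74, β = 0.19·25.60 ≈ 4.86.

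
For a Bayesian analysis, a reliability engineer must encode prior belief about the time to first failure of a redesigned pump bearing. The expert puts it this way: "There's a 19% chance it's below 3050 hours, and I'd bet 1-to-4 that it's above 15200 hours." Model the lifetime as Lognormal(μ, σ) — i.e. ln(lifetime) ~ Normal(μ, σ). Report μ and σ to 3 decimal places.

μ ≈ 8.843, σ ≈ 0.934

If T ~ Lognormal(μ,σ) then ln T ~ Normal(μ,σ), so the p-quantile of ln T is μ + z_p·σ.
ln(3050) = 8.023 and ln(15200) = 9.629; z_{0.19} = -0.8779, z_{0.8} = 0.8416.
σ = (9.629 − 8.023)/(0.8416 − (-0.8779)) = 0.934.
μ = 8.023 − (-0.8779)·0.934 = 8.843.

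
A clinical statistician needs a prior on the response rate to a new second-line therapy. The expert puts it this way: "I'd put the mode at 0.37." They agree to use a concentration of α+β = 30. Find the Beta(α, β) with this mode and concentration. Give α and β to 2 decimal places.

α = 11.36, β = 18.64

For α,β > 1 the Beta mode is (α−1)/(α+β−2). With α+β = 30, the mode is (α−1)/28.
Set (α−1)/28 = 0.37 → α = 1 + 0.37·28 = 11.36.
β = 30 − α = 18.64.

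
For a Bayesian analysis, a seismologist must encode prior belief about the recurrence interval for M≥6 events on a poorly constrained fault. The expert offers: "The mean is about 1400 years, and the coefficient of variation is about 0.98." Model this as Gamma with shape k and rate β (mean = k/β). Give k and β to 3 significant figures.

k ≈ 1.04, β ≈ 0.000744

For Gamma(k, rate β): mean = k/β, variance = k/β², so CV = 1/√k.
CV = 0.98, hence k = 1/CV² = 1.04.
Then β = k/mean = 1.04/1400 = 0.000744.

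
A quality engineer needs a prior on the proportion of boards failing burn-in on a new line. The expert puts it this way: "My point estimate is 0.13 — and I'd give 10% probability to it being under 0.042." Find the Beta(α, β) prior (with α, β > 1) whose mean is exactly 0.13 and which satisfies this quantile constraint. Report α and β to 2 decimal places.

α ≈ 2.28, β ≈ 15.26

With mean 0.13 fixed, write α = 0.13s, β = 0.87s where s = α+β.
Need P(θ < 0.042) = 0.1 under Beta(0.13s, 0.87s). Normal approximation: (q−m)/√(m(1−m)/s) ≈ z_{0.1} = -1.28, so s ≈ 0.13·0.87·(-1.28)²/(0.042−0.13)² = 24.0.
At s = 24.0: P(θ<0.042) ≈ 0.059. Adjusting to match 0.1 gives s ≈ 17.54.
So α = 0.13·17.54 ≈ 2.28, β = 0.87·17.54 ≈ 15.26.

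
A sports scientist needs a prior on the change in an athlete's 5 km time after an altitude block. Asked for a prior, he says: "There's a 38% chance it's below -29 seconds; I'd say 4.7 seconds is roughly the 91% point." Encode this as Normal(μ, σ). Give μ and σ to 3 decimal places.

For Normal(μ,σ), the p-quantile is μ + z_p·σ. Here z_{0.38} = -0.3055, z_{0.91} = 1.341.
So -29 = μ − 0.3055σ and 4.7 = μ + 1.341σ.
Subtracting: σ = (4.7 − -29)/(1.341 − (-0.3055)) = 20.471.
Then μ = -29 − (-0.3055)·20.471 = -22.747.

μ = -22.747, σ = 20.471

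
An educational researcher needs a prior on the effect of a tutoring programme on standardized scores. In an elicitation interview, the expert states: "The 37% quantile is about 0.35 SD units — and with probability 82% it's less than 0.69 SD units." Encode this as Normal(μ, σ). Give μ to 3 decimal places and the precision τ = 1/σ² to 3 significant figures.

The p-quantile of Normal(μ,σ) is μ + z_p·σ, with z_{0.37} = -0.3319 and z_{0.82} = 0.9154.
Eliminate σ: μ = (z₂·x₁ − z₁·x₂)/(z₂ − z₁) = (0.9154·0.35 − (-0.3319)·0.69)/1.247 = 0.440.
Then σ = (x₂ − x₁)/(z₂ − z₁) = (0.69 − 0.35)/1.247 = 0.273.
Precision τ = 1/σ² = 1/0.2726² = 13.5.

μ = 0.440, τ = 13.5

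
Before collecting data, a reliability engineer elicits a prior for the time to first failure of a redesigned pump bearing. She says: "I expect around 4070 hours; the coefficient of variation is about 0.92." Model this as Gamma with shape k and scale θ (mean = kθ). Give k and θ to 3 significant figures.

k ≈ 1.18, θ ≈ 3440

For Gamma(k, scale θ): mean = kθ, variance = kθ², so CV = 1/√k.
CV = 0.92, hence k = 1/CV² = 1.18.
Then θ = mean/k = 4070/1.18 = 3440.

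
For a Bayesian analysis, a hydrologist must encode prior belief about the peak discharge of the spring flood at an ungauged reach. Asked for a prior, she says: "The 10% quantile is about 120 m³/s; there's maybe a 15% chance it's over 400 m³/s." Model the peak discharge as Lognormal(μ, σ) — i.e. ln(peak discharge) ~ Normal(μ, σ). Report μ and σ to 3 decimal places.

If T ~ Lognormal(μ,σ) then ln T ~ Normal(μ,σ), so the p-quantile of ln T is μ + z_p·σ.
ln(120) = 4.787 and ln(400) = 5.991; z_{0.1} = -1.282, z_{0.85} = 1.036.
σ = (5.991 − 4.787)/(1.036 − (-1.282)) = 0.519.
μ = 4.787 − (-1.282)·0.519 = 5.453.

μ ≈ 5.453, σ ≈ 0.519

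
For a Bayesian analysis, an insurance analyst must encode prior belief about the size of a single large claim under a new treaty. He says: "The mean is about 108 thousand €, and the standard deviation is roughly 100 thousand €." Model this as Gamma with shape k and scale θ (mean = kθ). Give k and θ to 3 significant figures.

For Gamma(k, scale θ): mean = kθ, variance = kθ², so CV = 1/√k.
CV = SD/mean = 100/108 = 0.9259, hence k = 1/CV² = 1.17.
Then θ = mean/k = 108/1.17 = 92.6.

k ≈ 1.17, θ ≈ 92.6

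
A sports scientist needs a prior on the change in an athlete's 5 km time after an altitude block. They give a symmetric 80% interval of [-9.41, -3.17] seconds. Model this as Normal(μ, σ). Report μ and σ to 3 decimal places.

A symmetric 80% interval runs μ ± z·σ with z = 1.282.
Half-width = 3.12, so σ = 3.12/1.282 = 2.435.
μ is the interval midpoint, -6.290.

μ = -6.290, σ = 2.435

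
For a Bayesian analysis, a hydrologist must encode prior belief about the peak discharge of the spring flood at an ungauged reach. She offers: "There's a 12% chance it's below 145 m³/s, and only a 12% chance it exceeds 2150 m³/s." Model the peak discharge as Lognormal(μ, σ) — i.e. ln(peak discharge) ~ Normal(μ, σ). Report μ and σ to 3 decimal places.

If T ~ Lognormal(μ,σ) then ln T ~ Normal(μ,σ), so the p-quantile of ln T is μ + z_p·σ.
ln(145) = 4.977 and ln(2150) = 7.673; z_{0.12} = -1.175, z_{0.88} = 1.175.
σ = (7.673 − 4.977)/(1.175 − (-1.175)) = 1.147.
μ = 4.977 − (-1.175)·1.147 = 6.325.

μ ≈ 6.325, σ ≈ 1.147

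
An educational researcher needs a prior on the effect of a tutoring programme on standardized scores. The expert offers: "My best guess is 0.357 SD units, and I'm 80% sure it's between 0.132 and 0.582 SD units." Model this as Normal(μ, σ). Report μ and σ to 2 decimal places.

A symmetric 80% interval runs μ ± z·σ with z = 1.282.
Half-width = 0.225, so σ = 0.225/1.282 = 0.18.
μ is the stated best guess, 0.36.

μ = 0.36, σ = 0.18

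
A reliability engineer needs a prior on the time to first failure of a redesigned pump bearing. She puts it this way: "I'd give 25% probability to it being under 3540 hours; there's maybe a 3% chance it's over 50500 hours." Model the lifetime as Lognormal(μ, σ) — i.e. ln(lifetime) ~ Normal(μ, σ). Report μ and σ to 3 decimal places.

If T ~ Lognormal(μ,σ) then ln T ~ Normal(μ,σ), so the p-quantile of ln T is μ + z_p·σ.
ln(3540) = 8.172 and ln(50500) = 10.83; z_{0.25} = -0.6745, z_{0.97} = 1.881.
σ = (10.83 − 8.172)/(1.881 − (-0.6745)) = 1.040.
μ = 8.172 − (-0.6745)·1.040 = 8.873.

μ ≈ 8.873, σ ≈ 1.040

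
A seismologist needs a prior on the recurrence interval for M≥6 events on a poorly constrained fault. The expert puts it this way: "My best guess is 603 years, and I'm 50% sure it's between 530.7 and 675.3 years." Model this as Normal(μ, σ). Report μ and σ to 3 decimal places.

μ = 603.000, σ = 107.192

A symmetric 50% interval runs μ ± z·σ with z = 0.6745.
Half-width = 72.3, so σ = 72.3/0.6745 = 107.192.
μ is the stated best guess, 603.000.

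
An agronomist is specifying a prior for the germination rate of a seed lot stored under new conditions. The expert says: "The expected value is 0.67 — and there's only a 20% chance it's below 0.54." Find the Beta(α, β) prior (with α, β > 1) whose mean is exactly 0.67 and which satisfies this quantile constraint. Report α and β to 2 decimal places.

With mean 0.67 fixed, write α = 0.67s, β = 0.33s where s = α+β.
Need P(θ < 0.54) = 0.2 under Beta(0.67s, 0.33s). Normal approximation: (q−m)/√(m(1−m)/s) ≈ z_{0.2} = -0.842, so s ≈ 0.67·0.33·(-0.842)²/(0.54−0.67)² = 9.3.
At s = 9.3: P(θ<0.54) ≈ 0.194. Adjusting to match 0.2 gives s ≈ 8.76.
So α = 0.67·8.76 ≈ 5.87, β = 0.33·8.76 ≈ 2.89.

α ≈ 5.87, β ≈ 2.89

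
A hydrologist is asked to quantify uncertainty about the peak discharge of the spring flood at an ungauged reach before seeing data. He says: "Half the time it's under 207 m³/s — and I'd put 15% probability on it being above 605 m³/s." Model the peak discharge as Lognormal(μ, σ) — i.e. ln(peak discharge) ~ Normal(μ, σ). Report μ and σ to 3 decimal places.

μ ≈ 5.333, σ ≈ 1.035

If T ~ Lognormal(μ,σ) then ln T ~ Normal(μ,σ), so the p-quantile of ln T is μ + z_p·σ.
ln(207) = 5.333 and ln(605) = 6.405; z_{0.5} = 0, z_{0.85} = 1.036.
σ = (6.405 − 5.333)/(1.036 − (0)) = 1.035.
μ = 5.333 − (0)·1.035 = 5.333.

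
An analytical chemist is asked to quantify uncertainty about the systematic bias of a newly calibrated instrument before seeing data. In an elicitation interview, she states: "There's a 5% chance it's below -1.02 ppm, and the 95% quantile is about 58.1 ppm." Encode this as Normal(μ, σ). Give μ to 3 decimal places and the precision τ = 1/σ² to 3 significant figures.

μ = 28.540, τ = 0.0031

For Normal(μ,σ), the p-quantile is μ + z_p·σ. Here z_{0.05} = -1.645, z_{0.95} = 1.645.
So -1.02 = μ − 1.645σ and 58.1 = μ + 1.645σ.
Subtracting: σ = (58.1 − -1.02)/(1.645 − (-1.645)) = 17.971.
Then μ = -1.02 − (-1.645)·17.971 = 28.540.
Precision τ = 1/σ² = 1/17.97² = 0.0031.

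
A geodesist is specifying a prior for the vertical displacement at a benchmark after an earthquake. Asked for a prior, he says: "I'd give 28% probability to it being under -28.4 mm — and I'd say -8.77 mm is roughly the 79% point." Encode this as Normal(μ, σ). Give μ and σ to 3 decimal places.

The p-quantile of Normal(μ,σ) is μ + z_p·σ, with z_{0.28} = -0.5828 and z_{0.79} = 0.8064.
Eliminate σ: μ = (z₂·x₁ − z₁·x₂)/(z₂ − z₁) = (0.8064·-28.4 − (-0.5828)·-8.77)/1.389 = -20.165.
Then σ = (x₂ − x₁)/(z₂ − z₁) = (-8.77 − -28.4)/1.389 = 14.130.

μ = -20.165, σ = 14.130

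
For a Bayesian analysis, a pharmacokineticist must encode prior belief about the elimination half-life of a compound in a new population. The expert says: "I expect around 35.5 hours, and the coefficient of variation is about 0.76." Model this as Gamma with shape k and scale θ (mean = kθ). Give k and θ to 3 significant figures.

For Gamma(k, scale θ): mean = kθ, variance = kθ², so CV = 1/√k.
CV = 0.76, hence k = 1/CV² = 1.73.
Then θ = mean/k = 35.5/1.73 = 20.5.

k ≈ 1.73, θ ≈ 20.5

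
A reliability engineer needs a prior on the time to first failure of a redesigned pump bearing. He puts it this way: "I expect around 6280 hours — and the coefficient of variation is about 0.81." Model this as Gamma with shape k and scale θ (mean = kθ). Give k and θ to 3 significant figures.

k ≈ 1.52, θ ≈ 4120

For Gamma(k, scale θ): mean = kθ, variance = kθ², so CV = 1/√k.
CV = 0.81, hence k = 1/CV² = 1.52.
Then θ = mean/k = 6280/1.52 = 4120.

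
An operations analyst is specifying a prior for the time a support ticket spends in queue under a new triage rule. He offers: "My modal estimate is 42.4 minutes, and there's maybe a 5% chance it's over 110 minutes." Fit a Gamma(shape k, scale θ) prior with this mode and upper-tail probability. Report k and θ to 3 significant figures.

k ≈ 3.97, θ ≈ 14.3

Gamma(k,θ) with k>1 has mode (k−1)θ, so θ = 42.4/(k−1).
Need P(X < 110) = 0.95 with θ tied to k this way. Start at k = 2, θ = 42.4: P(X<110) ≈ 0.732.
Too low — raise k to concentrate. Iterating converges to k ≈ 3.97.
Then θ = 42.4/(3.97−1) ≈ 14.3.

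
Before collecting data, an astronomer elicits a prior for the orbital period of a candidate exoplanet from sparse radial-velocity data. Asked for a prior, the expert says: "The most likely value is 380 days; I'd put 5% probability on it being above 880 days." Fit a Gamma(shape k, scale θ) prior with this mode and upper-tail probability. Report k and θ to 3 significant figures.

k ≈ 4.88, θ ≈ 97.9

Gamma(k,θ) with k>1 has mode (k−1)θ, so θ = 380/(k−1).
Need P(X < 880) = 0.95 with θ tied to k this way. Start at k = 2, θ = 380: P(X<880) ≈ 0.673.
Too low — raise k to concentrate. Iterating converges to k ≈ 4.88.
Then θ = 380/(4.88−1) ≈ 97.9.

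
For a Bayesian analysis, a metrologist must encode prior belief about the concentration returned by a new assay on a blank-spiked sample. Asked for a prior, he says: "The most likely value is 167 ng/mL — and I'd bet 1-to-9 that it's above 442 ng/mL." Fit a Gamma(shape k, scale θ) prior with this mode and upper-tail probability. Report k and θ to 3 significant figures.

Gamma(k,θ) with k>1 has mode (k−1)θ, so θ = 167/(k−1).
Need P(X < 442) = 0.9 with θ tied to k this way. Start at k = 2, θ = 167: P(X<442) ≈ 0.742.
Too low — raise k to concentrate. Iterating converges to k ≈ 3.02.
Then θ = 167/(3.02−1) ≈ 82.6.

k ≈ 3.02, θ ≈ 82.6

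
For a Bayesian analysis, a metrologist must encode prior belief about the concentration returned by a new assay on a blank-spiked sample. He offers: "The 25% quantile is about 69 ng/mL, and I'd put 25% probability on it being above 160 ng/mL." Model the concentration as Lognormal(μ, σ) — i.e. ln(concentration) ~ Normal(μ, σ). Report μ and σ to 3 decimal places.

μ ≈ 4.655, σ ≈ 0.623

If T ~ Lognormal(μ,σ) then ln T ~ Normal(μ,σ), so the p-quantile of ln T is μ + z_p·σ.
ln(69) = 4.234 and ln(160) = 5.075; z_{0.25} = -0.6745, z_{0.75} = 0.6745.
σ = (5.075 − 4.234)/(0.6745 − (-0.6745)) = 0.623.
μ = 4.234 − (-0.6745)·0.623 = 4.655.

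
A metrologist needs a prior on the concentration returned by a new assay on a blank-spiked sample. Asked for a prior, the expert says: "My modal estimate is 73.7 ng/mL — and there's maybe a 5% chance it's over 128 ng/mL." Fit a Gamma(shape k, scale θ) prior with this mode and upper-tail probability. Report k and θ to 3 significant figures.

Gamma(k,θ) with k>1 has mode (k−1)θ, so θ = 73.7/(k−1).
Need P(X < 128) = 0.95 with θ tied to k this way. Start at k = 2, θ = 73.7: P(X<128) ≈ 0.518.
Too low — raise k to concentrate. Iterating converges to k ≈ 10.2.
Then θ = 73.7/(10.2−1) ≈ 8.05.

k ≈ 10.2, θ ≈ 8.05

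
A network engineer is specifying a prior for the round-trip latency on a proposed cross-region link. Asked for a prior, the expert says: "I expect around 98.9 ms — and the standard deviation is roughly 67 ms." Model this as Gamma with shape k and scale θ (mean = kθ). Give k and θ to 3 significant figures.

k ≈ 2.18, θ ≈ 45.4

For Gamma(k, scale θ): mean = kθ, variance = kθ², so CV = 1/√k.
CV = SD/mean = 67/98.9 = 0.6775, hence k = 1/CV² = 2.18.
Then θ = mean/k = 98.9/2.18 = 45.4.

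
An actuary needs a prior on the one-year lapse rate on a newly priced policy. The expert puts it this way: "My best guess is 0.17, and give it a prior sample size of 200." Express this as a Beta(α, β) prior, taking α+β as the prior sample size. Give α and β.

α = 34, β = 166

Under the effective-sample-size interpretation, Beta(α, β) has prior mean α/(α+β) and prior sample size α+β.
So α+β = 200 and α/(α+β) = 0.17, giving α = 0.17·200 = 34 and β = 200 − 34 = 166.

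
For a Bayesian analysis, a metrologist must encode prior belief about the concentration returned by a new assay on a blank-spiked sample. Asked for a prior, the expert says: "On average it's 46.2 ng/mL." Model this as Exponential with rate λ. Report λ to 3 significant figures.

λ ≈ 0.0216

Exponential mean = 1/λ, so λ = 1/46.2 = 0.0216.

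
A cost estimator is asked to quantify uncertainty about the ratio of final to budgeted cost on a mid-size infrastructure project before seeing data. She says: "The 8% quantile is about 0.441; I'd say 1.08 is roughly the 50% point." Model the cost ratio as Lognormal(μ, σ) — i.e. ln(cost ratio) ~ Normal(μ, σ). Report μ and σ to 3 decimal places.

If T ~ Lognormal(μ,σ) then ln T ~ Normal(μ,σ), so the p-quantile of ln T is μ + z_p·σ.
ln(0.441) = -0.8187 and ln(1.08) = 0.07696; z_{0.08} = -1.405, z_{0.5} = 0.
σ = (0.07696 − -0.8187)/(0 − (-1.405)) = 0.637.
μ = -0.8187 − (-1.405)·0.637 = 0.077.

μ ≈ 0.077, σ ≈ 0.637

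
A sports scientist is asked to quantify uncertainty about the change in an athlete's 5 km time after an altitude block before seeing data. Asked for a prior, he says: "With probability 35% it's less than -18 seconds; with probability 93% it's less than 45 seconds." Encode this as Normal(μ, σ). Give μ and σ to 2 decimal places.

For Normal(μ,σ), the p-quantile is μ + z_p·σ. Here z_{0.35} = -0.3853, z_{0.93} = 1.476.
So -18 = μ − 0.3853σ and 45 = μ + 1.476σ.
Subtracting: σ = (45 − -18)/(1.476 − (-0.3853)) = 33.85.
Then μ = -18 − (-0.3853)·33.85 = -4.96.

μ = -4.96, σ = 33.85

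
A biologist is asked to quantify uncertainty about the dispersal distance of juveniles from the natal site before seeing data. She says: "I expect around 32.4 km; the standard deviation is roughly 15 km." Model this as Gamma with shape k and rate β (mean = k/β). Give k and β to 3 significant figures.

For Gamma(k, rate β): mean = k/β, variance = k/β², so CV = 1/√k.
CV = SD/mean = 15/32.4 = 0.463, hence k = 1/CV² = 4.67.
Then β = k/mean = 4.67/32.4 = 0.144.

k ≈ 4.67, β ≈ 0.144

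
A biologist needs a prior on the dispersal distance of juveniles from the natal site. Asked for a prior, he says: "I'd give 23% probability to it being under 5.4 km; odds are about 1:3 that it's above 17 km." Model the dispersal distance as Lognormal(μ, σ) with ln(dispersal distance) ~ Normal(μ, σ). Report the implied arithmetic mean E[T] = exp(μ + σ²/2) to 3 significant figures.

If T ~ Lognormal(μ,σ) then ln T ~ Normal(μ,σ), so the p-quantile of ln T is μ + z_p·σ.
ln(5.4) = 1.686 and ln(17) = 2.833; z_{0.23} = -0.7388, z_{0.75} = 0.6745.
σ = (2.833 − 1.686)/(0.6745 − (-0.7388)) = 0.811.
μ = 1.686 − (-0.7388)·0.811 = 2.286.
E[T] = exp(μ + σ²/2) = exp(2.286 + 0.3292) = 13.7 km.

E[T] ≈ 13.7 km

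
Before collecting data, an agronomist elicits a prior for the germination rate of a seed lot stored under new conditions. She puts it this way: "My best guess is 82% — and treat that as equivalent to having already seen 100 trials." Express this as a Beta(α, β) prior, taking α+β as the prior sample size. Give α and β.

Under the effective-sample-size interpretation, Beta(α, β) has prior mean α/(α+β) and prior sample size α+β.
So α+β = 100 and α/(α+β) = 0.82, giving α = 0.82·100 = 82 and β = 100 − 82 = 18.

α = 82, β = 18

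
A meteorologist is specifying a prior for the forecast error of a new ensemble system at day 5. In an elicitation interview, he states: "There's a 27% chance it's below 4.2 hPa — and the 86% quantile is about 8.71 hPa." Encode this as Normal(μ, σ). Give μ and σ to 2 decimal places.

μ = 5.83, σ = 2.66

The p-quantile of Normal(μ,σ) is μ + z_p·σ, with z_{0.27} = -0.6128 and z_{0.86} = 1.08.
Eliminate σ: μ = (z₂·x₁ − z₁·x₂)/(z₂ − z₁) = (1.08·4.2 − (-0.6128)·8.71)/1.693 = 5.83.
Then σ = (x₂ − x₁)/(z₂ − z₁) = (8.71 − 4.2)/1.693 = 2.66.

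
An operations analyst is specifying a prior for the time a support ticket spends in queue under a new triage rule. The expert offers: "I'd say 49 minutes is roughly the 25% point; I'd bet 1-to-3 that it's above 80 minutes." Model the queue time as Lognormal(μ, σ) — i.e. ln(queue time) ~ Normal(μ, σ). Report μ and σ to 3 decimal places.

If T ~ Lognormal(μ,σ) then ln T ~ Normal(μ,σ), so the p-quantile of ln T is μ + z_p·σ.
ln(49) = 3.892 and ln(80) = 4.382; z_{0.25} = -0.6745, z_{0.75} = 0.6745.
σ = (4.382 − 3.892)/(0.6745 − (-0.6745)) = 0.363.
μ = 3.892 − (-0.6745)·0.363 = 4.137.

μ ≈ 4.137, σ ≈ 0.363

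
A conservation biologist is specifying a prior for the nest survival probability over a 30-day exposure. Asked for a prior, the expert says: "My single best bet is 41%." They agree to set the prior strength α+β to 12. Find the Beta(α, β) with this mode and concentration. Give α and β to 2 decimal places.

For α,β > 1 the Beta mode is (α−1)/(α+β−2). With α+β = 12, the mode is (α−1)/10.
Set (α−1)/10 = 0.41 → α = 1 + 0.41·10 = 5.10.
β = 12 − α = 6.90.

α = 5.10, β = 6.90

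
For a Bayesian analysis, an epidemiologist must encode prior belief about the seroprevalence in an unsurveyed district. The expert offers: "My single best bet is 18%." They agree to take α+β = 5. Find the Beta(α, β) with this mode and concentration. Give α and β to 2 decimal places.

α = 1.54, β = 3.46

For α,β > 1 the Beta mode is (α−1)/(α+β−2). With α+β = 5, the mode is (α−1)/3.
Set (α−1)/3 = 0.18 → α = 1 + 0.18·3 = 1.54.
β = 5 − α = 3.46.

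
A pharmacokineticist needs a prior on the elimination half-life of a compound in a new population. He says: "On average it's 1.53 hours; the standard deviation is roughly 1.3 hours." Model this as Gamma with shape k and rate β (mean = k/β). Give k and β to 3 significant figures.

For Gamma(k, rate β): mean = k/β, variance = k/β², so CV = 1/√k.
CV = SD/mean = 1.3/1.53 = 0.8497, hence k = 1/CV² = 1.39.
Then β = k/mean = 1.39/1.53 = 0.905.

k ≈ 1.39, β ≈ 0.905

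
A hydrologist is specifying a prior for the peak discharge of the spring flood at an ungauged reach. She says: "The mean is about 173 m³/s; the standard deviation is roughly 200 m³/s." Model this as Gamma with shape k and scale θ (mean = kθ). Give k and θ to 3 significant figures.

k ≈ 0.748, θ ≈ 231

For Gamma(k, scale θ): mean = kθ, variance = kθ², so CV = 1/√k.
CV = SD/mean = 200/173 = 1.156, hence k = 1/CV² = 0.748.
Then θ = mean/k = 173/0.748 = 231.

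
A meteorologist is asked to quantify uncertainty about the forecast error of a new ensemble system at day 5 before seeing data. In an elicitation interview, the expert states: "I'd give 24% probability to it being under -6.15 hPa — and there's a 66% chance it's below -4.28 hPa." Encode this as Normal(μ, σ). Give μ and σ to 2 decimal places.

μ = -4.97, σ = 1.67

For Normal(μ,σ), the p-quantile is μ + z_p·σ. Here z_{0.24} = -0.7063, z_{0.66} = 0.4125.
So -6.15 = μ − 0.7063σ and -4.28 = μ + 0.4125σ.
Subtracting: σ = (-4.28 − -6.15)/(0.4125 − (-0.7063)) = 1.67.
Then μ = -6.15 − (-0.7063)·1.67 = -4.97.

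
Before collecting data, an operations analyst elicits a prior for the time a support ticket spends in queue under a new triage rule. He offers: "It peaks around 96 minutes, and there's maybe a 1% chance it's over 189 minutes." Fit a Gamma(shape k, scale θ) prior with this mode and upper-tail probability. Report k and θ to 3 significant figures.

Gamma(k,θ) with k>1 has mode (k−1)θ, so θ = 96/(k−1).
Need P(X < 189) = 0.99 with θ tied to k this way. Start at k = 2, θ = 96: P(X<189) ≈ 0.585.
Too low — raise k to concentrate. Iterating converges to k ≈ 11.7.
Then θ = 96/(11.7−1) ≈ 8.94.

k ≈ 11.7, θ ≈ 8.94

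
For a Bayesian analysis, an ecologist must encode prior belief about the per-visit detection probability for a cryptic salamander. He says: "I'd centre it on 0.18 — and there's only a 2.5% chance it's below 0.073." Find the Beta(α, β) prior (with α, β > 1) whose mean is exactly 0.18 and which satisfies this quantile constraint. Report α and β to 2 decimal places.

With mean 0.18 fixed, write α = 0.18s, β = 0.82s where s = α+β.
Need P(θ < 0.073) = 0.025 under Beta(0.18s, 0.82s). Normal approximation: (q−m)/√(m(1−m)/s) ≈ z_{0.025} = -1.96, so s ≈ 0.18·0.82·(-1.96)²/(0.073−0.18)² = 49.5.
At s = 49.5: P(θ<0.073) ≈ 0.009. Adjusting to match 0.025 gives s ≈ 34.72.
So α = 0.18·34.72 ≈ 6.25, β = 0.82·34.72 ≈ 28.47.

α ≈ 6.25, β ≈ 28.47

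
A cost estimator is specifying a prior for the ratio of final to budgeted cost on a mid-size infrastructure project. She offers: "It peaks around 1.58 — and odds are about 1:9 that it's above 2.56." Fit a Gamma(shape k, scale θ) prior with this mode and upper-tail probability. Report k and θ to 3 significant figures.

k ≈ 9.08, θ ≈ 0.196

Gamma(k,θ) with k>1 has mode (k−1)θ, so θ = 1.58/(k−1).
Need P(X < 2.56) = 0.9 with θ tied to k this way. Start at k = 2, θ = 1.58: P(X<2.56) ≈ 0.482.
Too low — raise k to concentrate. Iterating converges to k ≈ 9.08.
Then θ = 1.58/(9.08−1) ≈ 0.196.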